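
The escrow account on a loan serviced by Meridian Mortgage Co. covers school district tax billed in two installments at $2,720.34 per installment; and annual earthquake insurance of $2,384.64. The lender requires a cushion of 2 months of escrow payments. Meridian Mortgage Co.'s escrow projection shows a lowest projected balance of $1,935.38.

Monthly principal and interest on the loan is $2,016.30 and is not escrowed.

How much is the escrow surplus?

$631.16

School district tax — $2,720.34 × 2 = $5,440.68 annually
Earthquake insurance — $2,384.64 annually
Total per year = $7,825.32
Monthly = $7,825.32 / 12 = $652.11
Cushion = 2 × $652.11 = $1,304.22
Surplus = $1,935.38 − $1,304.22 = $631.16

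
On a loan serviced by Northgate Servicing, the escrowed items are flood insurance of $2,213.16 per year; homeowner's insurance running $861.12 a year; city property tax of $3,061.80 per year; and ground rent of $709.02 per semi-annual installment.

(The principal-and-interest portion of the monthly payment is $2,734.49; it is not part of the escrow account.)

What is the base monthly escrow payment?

Flood insurance: $2,213.16 annually
Homeowner's insurance: $861.12 annually
City property tax: $3,061.80 annually
Ground rent: $709.02 × 2 = $1,418.04 annually
Combined annual = $2,213.16 + $861.12 + $3,061.80 + $1,418.04 = $7,554.12
Monthly = $7,554.12 / 12 = $629.51

$629.51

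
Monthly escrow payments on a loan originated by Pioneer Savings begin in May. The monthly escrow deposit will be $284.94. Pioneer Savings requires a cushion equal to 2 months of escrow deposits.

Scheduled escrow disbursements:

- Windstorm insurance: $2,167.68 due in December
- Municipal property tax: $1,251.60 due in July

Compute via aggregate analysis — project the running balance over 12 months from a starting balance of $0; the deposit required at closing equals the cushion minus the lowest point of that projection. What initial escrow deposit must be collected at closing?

Cushion = 2 × $284.94 = $569.88
Trial balance (start $0, +$284.94 each month, − disbursements):
  May: +$284.94 → $284.94
  Jun: +$284.94 → $569.88
  Jul: +$284.94 − $1,251.60 → -$396.78
  Aug: +$284.94 → -$111.84
  Sep: +$284.94 → $173.10
  Oct: +$284.94 → $458.04
  Nov: +$284.94 → $742.98
  Dec: +$284.94 − $2,167.68 → -$1,139.76
  Jan: +$284.94 → -$854.82
  Feb: +$284.94 → -$569.88
  Mar: +$284.94 → -$284.94
  Apr: +$284.94 → $0.00
Lowest trial balance = -$1,139.76 (Dec)
Initial deposit = cushion − low point = $569.88 − (-$1,139.76) = $1,709.64

$1,709.64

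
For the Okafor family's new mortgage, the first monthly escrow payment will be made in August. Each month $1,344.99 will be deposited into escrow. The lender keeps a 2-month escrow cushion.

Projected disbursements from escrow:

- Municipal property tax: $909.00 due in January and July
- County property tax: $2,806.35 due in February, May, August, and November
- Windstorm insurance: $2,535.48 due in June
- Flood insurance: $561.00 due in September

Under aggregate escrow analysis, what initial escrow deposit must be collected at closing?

$4,151.34

Cushion = 2 × $1,344.99 = $2,689.98
Trial balance (start $0, +$1,344.99 each month, − disbursements):
  Aug: +$1,344.99 − $2,806.35 → -$1,461.36
  Sep: +$1,344.99 − $561.00 → -$677.37
  Oct: +$1,344.99 → $667.62
  Nov: +$1,344.99 − $2,806.35 → -$793.74
  Dec: +$1,344.99 → $551.25
  Jan: +$1,344.99 − $909.00 → $987.24
  Feb: +$1,344.99 − $2,806.35 → -$474.12
  Mar: +$1,344.99 → $870.87
  Apr: +$1,344.99 → $2,215.86
  May: +$1,344.99 − $2,806.35 → $754.50
  Jun: +$1,344.99 − $2,535.48 → -$435.99
  Jul: +$1,344.99 − $909.00 → $0.00
Lowest trial balance = -$1,461.36 (Aug)
Initial deposit = cushion − low point = $2,689.98 − (-$1,461.36) = $4,151.34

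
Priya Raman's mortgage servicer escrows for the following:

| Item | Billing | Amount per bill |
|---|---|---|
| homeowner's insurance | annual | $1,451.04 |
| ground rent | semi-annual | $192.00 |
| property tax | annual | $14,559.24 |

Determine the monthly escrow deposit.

Homeowner's insurance — $1,451.04/yr
Ground rent — $192.00 × 2 = $384.00/yr
Property tax — $14,559.24/yr
Combined annual = $1,451.04 + $384.00 + $14,559.24 = $16,394.28
Base monthly escrow = $16,394.28 / 12 = $1,366.19

$1,366.19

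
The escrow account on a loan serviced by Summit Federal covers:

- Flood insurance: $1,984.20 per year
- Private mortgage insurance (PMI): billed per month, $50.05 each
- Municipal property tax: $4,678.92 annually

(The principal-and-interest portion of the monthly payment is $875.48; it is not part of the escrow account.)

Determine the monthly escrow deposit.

$605.31

Flood insurance: $1,984.20 per year
Private mortgage insurance (PMI): $50.05 × 12 = $600.60 per year
Municipal property tax: $4,678.92 per year
Total per year = $1,984.20 + $600.60 + $4,678.92 = $7,263.72
Monthly = $7,263.72 / 12 = $605.31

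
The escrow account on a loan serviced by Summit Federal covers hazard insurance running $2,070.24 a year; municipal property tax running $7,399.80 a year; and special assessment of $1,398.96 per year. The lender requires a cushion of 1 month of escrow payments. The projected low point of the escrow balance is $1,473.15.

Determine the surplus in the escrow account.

Hazard insurance — $2,070.24 annually
Municipal property tax — $7,399.80 annually
Special assessment — $1,398.96 annually
Annual escrow total = $10,869.00
Monthly escrow = $10,869.00 / 12 = $905.75
Cushion = 1 × $905.75 = $905.75
Surplus = $1,473.15 − $905.75 = $567.40

$567.40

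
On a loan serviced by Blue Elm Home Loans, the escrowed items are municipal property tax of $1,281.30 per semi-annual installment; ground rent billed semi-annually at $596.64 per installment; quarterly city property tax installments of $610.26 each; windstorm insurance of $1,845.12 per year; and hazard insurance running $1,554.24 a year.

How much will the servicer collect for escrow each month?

$799.69

Municipal property tax: $1,281.30 × 2 = $2,562.60/yr
Ground rent: $596.64 × 2 = $1,193.28/yr
City property tax: $610.26 × 4 = $2,441.04/yr
Windstorm insurance: $1,845.12/yr
Hazard insurance: $1,554.24/yr
Total per year = $2,562.60 + $1,193.28 + $2,441.04 + $1,845.12 + $1,554.24 = $9,596.28
Monthly escrow = $9,596.28 / 12 = $799.69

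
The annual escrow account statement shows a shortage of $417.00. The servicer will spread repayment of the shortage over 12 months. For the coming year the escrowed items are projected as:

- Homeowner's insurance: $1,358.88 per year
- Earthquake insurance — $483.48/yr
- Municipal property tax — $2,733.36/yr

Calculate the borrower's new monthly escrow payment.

$416.06

Homeowner's insurance: $1,358.88 per year
Earthquake insurance: $483.48 per year
Municipal property tax: $2,733.36 per year
Annual escrow total = $4,575.72
Base monthly escrow = $4,575.72 / 12 = $381.31
Shortage per month = $417.00 ÷ 12 = $34.75
New monthly escrow = $381.31 + $34.75 = $416.06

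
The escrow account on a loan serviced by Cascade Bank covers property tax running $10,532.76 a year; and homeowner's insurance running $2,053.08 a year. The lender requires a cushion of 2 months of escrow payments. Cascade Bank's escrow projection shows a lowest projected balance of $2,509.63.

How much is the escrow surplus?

$411.99

Property tax: $10,532.76 annually
Homeowner's insurance: $2,053.08 annually
Yearly total = $12,585.84
Per month = $12,585.84 ÷ 12 = $1,048.82
Required reserve = 2 × $1,048.82 = $2,097.64
Surplus = $2,509.63 − $2,097.64 = $411.99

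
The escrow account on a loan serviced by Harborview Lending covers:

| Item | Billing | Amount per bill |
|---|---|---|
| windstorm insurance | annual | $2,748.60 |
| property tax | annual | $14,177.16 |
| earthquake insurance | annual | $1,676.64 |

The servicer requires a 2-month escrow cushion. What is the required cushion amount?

Windstorm insurance = $2,748.60/yr
Property tax = $14,177.16/yr
Earthquake insurance = $1,676.64/yr
Combined annual = $2,748.60 + $14,177.16 + $1,676.64 = $18,602.40
Monthly = $18,602.40 / 12 = $1,550.20
Reserve = 2 × $1,550.20 = $3,100.40

$3,100.40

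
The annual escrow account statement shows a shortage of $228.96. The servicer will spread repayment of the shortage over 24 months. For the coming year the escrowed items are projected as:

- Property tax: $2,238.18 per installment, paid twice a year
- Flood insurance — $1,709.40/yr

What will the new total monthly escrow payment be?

Property tax: $2,238.18 × 2 = $4,476.36/yr
Flood insurance: $1,709.40/yr
Total annual escrow = $4,476.36 + $1,709.40 = $6,185.76
Monthly escrow = $6,185.76 ÷ 12 = $515.48
Shortage per month = $228.96 / 24 = $9.54
New monthly escrow = $515.48 + $9.54 = $525.02

$525.02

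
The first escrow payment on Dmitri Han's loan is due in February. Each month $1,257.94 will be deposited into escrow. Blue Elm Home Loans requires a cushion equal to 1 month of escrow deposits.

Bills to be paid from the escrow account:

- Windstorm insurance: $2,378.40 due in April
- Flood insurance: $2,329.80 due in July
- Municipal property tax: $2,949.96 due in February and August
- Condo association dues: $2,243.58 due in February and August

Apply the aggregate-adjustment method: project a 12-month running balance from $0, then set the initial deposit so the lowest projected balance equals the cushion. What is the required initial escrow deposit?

$7,547.64

Cushion = 1 × $1,257.94 = $1,257.94
Trial balance (start $0, +$1,257.94 each month, − disbursements):
  Feb: +$1,257.94 − $5,193.54 → -$3,935.60
  Mar: +$1,257.94 → -$2,677.66
  Apr: +$1,257.94 − $2,378.40 → -$3,798.12
  May: +$1,257.94 → -$2,540.18
  Jun: +$1,257.94 → -$1,282.24
  Jul: +$1,257.94 − $2,329.80 → -$2,354.10
  Aug: +$1,257.94 − $5,193.54 → -$6,289.70
  Sep: +$1,257.94 → -$5,031.76
  Oct: +$1,257.94 → -$3,773.82
  Nov: +$1,257.94 → -$2,515.88
  Dec: +$1,257.94 → -$1,257.94
  Jan: +$1,257.94 → $0.00
Lowest trial balance = -$6,289.70 (Aug)
Initial deposit = cushion − low point = $1,257.94 − (-$6,289.70) = $7,547.64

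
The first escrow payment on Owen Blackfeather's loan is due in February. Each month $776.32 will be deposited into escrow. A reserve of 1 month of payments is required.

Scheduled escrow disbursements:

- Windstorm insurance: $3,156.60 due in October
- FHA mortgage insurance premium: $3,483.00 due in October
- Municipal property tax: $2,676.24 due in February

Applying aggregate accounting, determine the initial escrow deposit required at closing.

$3,105.28

Cushion = 1 × $776.32 = $776.32
Trial balance (start $0, +$776.32 each month, − disbursements):
  Feb: +$776.32 − $2,676.24 → -$1,899.92
  Mar: +$776.32 → -$1,123.60
  Apr: +$776.32 → -$347.28
  May: +$776.32 → $429.04
  Jun: +$776.32 → $1,205.36
  Jul: +$776.32 → $1,981.68
  Aug: +$776.32 → $2,758.00
  Sep: +$776.32 → $3,534.32
  Oct: +$776.32 − $6,639.60 → -$2,328.96
  Nov: +$776.32 → -$1,552.64
  Dec: +$776.32 → -$776.32
  Jan: +$776.32 → $0.00
Lowest trial balance = -$2,328.96 (Oct)
Initial deposit = cushion − low point = $776.32 − (-$2,328.96) = $3,105.28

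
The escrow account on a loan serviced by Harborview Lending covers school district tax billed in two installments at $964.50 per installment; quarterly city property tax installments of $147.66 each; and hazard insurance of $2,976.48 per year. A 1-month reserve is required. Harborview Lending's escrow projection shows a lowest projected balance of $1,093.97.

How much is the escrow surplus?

$635.96

School district tax = $964.50 × 2 = $1,929.00/yr
City property tax = $147.66 × 4 = $590.64/yr
Hazard insurance = $2,976.48/yr
Annual escrow total = $5,496.12
Monthly escrow = $5,496.12 / 12 = $458.01
Cushion = 1 × $458.01 = $458.01
Surplus = $1,093.97 − $458.01 = $635.96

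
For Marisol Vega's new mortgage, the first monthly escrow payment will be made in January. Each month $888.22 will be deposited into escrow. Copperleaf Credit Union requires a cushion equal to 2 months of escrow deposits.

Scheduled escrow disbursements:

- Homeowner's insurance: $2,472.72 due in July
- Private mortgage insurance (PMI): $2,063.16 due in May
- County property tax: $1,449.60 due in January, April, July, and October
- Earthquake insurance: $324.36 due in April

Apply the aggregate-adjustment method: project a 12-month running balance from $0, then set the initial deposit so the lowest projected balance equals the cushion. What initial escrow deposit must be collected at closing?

$4,767.94

Cushion = 2 × $888.22 = $1,776.44
Trial balance (start $0, +$888.22 each month, − disbursements):
  Jan: +$888.22 − $1,449.60 → -$561.38
  Feb: +$888.22 → $326.84
  Mar: +$888.22 → $1,215.06
  Apr: +$888.22 − $1,773.96 → $329.32
  May: +$888.22 − $2,063.16 → -$845.62
  Jun: +$888.22 → $42.60
  Jul: +$888.22 − $3,922.32 → -$2,991.50
  Aug: +$888.22 → -$2,103.28
  Sep: +$888.22 → -$1,215.06
  Oct: +$888.22 − $1,449.60 → -$1,776.44
  Nov: +$888.22 → -$888.22
  Dec: +$888.22 → $0.00
Lowest trial balance = -$2,991.50 (Jul)
Initial deposit = cushion − low point = $1,776.44 − (-$2,991.50) = $4,767.94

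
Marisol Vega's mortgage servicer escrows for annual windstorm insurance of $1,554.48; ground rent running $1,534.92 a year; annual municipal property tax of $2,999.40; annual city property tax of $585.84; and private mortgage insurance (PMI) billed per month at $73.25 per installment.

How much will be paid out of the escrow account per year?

$7,553.64

Windstorm insurance — $1,554.48 annually
Ground rent — $1,534.92 annually
Municipal property tax — $2,999.40 annually
City property tax — $585.84 annually
Private mortgage insurance (PMI) — $73.25 × 12 = $879.00 annually
Annual escrow total = $7,553.64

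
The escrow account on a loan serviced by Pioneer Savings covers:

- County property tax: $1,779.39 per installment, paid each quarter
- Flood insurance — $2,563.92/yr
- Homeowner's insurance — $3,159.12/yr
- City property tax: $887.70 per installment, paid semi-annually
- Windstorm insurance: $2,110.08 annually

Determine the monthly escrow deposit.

$1,393.84

County property tax — $1,779.39 × 4 = $7,117.56/yr
Flood insurance — $2,563.92/yr
Homeowner's insurance — $3,159.12/yr
City property tax — $887.70 × 2 = $1,775.40/yr
Windstorm insurance — $2,110.08/yr
Yearly total = $7,117.56 + $2,563.92 + $3,159.12 + $1,775.40 + $2,110.08 = $16,726.08
Per month = $16,726.08 / 12 = $1,393.84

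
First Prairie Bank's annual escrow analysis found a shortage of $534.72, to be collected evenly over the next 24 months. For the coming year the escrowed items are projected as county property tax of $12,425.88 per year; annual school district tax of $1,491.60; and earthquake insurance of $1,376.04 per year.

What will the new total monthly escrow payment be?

$1,296.74

County property tax — $12,425.88 annually
School district tax — $1,491.60 annually
Earthquake insurance — $1,376.04 annually
Total annual escrow = $12,425.88 + $1,491.60 + $1,376.04 = $15,293.52
Per month = $15,293.52 ÷ 12 = $1,274.46
Shortage per month = $534.72 / 24 = $22.28
Adjusted monthly = $1,274.46 + $22.28 = $1,296.74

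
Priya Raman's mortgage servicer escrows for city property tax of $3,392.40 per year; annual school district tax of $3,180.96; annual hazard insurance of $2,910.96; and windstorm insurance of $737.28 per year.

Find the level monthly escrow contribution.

$851.80

City property tax — $3,392.40 per year
School district tax — $3,180.96 per year
Hazard insurance — $2,910.96 per year
Windstorm insurance — $737.28 per year
Annual escrow total = $3,392.40 + $3,180.96 + $2,910.96 + $737.28 = $10,221.60
Monthly escrow = $10,221.60 ÷ 12 = $851.80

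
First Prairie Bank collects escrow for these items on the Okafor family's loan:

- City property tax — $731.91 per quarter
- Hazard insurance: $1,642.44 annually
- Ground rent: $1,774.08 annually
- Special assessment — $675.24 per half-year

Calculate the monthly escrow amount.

$641.22

City property tax: $731.91 × 4 = $2,927.64/yr
Hazard insurance: $1,642.44/yr
Ground rent: $1,774.08/yr
Special assessment: $675.24 × 2 = $1,350.48/yr
Yearly total = $2,927.64 + $1,642.44 + $1,774.08 + $1,350.48 = $7,694.64
Monthly escrow = $7,694.64 ÷ 12 = $641.22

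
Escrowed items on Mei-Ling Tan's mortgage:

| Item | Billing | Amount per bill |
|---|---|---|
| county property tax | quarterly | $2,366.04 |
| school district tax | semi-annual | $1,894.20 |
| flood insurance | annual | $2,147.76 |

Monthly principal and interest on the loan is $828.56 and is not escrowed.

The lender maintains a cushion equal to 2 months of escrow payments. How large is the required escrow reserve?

County property tax — $2,366.04 × 4 = $9,464.16/yr
School district tax — $1,894.20 × 2 = $3,788.40/yr
Flood insurance — $2,147.76/yr
Total per year = $9,464.16 + $3,788.40 + $2,147.76 = $15,400.32
Monthly escrow = $15,400.32 / 12 = $1,283.36
Reserve = 2 × $1,283.36 = $2,566.72

$2,566.72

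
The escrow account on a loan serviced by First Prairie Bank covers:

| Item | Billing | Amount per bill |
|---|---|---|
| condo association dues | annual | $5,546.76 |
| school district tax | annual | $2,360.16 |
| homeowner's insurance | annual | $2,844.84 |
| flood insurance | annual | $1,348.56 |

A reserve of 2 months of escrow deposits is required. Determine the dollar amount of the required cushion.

Condo association dues = $5,546.76 annually
School district tax = $2,360.16 annually
Homeowner's insurance = $2,844.84 annually
Flood insurance = $1,348.56 annually
Annual escrow total = $12,100.32
Monthly escrow = $12,100.32 / 12 = $1,008.36
Cushion = 2 × $1,008.36 = $2,016.72

$2,016.72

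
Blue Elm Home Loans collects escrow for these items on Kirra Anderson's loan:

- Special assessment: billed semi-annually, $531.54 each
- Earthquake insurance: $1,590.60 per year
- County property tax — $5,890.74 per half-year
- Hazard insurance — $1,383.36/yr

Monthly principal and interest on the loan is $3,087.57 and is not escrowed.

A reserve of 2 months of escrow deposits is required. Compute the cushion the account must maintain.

Special assessment — $531.54 × 2 = $1,063.08 annually
Earthquake insurance — $1,590.60 annually
County property tax — $5,890.74 × 2 = $11,781.48 annually
Hazard insurance — $1,383.36 annually
Total annual escrow = $1,063.08 + $1,590.60 + $11,781.48 + $1,383.36 = $15,818.52
Monthly escrow = $15,818.52 ÷ 12 = $1,318.21
Cushion = 2 × $1,318.21 = $2,636.42

$2,636.42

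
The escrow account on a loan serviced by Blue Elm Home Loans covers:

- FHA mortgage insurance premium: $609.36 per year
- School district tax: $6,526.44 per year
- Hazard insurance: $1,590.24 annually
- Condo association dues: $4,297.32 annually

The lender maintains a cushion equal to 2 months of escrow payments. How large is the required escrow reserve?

$2,170.56

FHA mortgage insurance premium = $609.36 annually
School district tax = $6,526.44 annually
Hazard insurance = $1,590.24 annually
Condo association dues = $4,297.32 annually
Annual escrow total = $609.36 + $6,526.44 + $1,590.24 + $4,297.32 = $13,023.36
Monthly = $13,023.36 / 12 = $1,085.28
Cushion = 2 × $1,085.28 = $2,170.56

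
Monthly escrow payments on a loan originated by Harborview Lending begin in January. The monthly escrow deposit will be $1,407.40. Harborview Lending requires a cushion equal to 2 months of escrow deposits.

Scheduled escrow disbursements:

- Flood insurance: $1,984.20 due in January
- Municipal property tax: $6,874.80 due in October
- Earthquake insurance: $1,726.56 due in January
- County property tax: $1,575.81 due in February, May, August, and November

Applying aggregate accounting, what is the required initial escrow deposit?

$5,286.57

Cushion = 2 × $1,407.40 = $2,814.80
Trial balance (start $0, +$1,407.40 each month, − disbursements):
  Jan: +$1,407.40 − $3,710.76 → -$2,303.36
  Feb: +$1,407.40 − $1,575.81 → -$2,471.77
  Mar: +$1,407.40 → -$1,064.37
  Apr: +$1,407.40 → $343.03
  May: +$1,407.40 − $1,575.81 → $174.62
  Jun: +$1,407.40 → $1,582.02
  Jul: +$1,407.40 → $2,989.42
  Aug: +$1,407.40 − $1,575.81 → $2,821.01
  Sep: +$1,407.40 → $4,228.41
  Oct: +$1,407.40 − $6,874.80 → -$1,238.99
  Nov: +$1,407.40 − $1,575.81 → -$1,407.40
  Dec: +$1,407.40 → $0.00
Lowest trial balance = -$2,471.77 (Feb)
Initial deposit = cushion − low point = $2,814.80 − (-$2,471.77) = $5,286.57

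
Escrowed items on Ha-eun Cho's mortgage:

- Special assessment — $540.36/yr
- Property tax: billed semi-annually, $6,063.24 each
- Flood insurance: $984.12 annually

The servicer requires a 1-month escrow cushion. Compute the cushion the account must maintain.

Special assessment: $540.36/yr
Property tax: $6,063.24 × 2 = $12,126.48/yr
Flood insurance: $984.12/yr
Combined annual = $13,650.96
Monthly = $13,650.96 ÷ 12 = $1,137.58
Reserve = 1 × $1,137.58 = $1,137.58

$1,137.58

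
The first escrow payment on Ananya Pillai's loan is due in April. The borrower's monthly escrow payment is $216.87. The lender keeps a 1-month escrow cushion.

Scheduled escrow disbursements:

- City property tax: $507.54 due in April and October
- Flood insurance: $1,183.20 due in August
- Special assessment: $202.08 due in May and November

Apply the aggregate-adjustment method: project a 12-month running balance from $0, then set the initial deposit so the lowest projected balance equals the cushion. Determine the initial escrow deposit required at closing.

$1,099.14

Cushion = 1 × $216.87 = $216.87
Trial balance (start $0, +$216.87 each month, − disbursements):
  Apr: +$216.87 − $507.54 → -$290.67
  May: +$216.87 − $202.08 → -$275.88
  Jun: +$216.87 → -$59.01
  Jul: +$216.87 → $157.86
  Aug: +$216.87 − $1,183.20 → -$808.47
  Sep: +$216.87 → -$591.60
  Oct: +$216.87 − $507.54 → -$882.27
  Nov: +$216.87 − $202.08 → -$867.48
  Dec: +$216.87 → -$650.61
  Jan: +$216.87 → -$433.74
  Feb: +$216.87 → -$216.87
  Mar: +$216.87 → $0.00
Lowest trial balance = -$882.27 (Oct)
Initial deposit = cushion − low point = $216.87 − (-$882.27) = $1,099.14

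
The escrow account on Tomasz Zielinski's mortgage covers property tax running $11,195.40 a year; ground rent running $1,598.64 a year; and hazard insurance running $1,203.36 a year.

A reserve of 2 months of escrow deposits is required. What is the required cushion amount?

Property tax = $11,195.40 annually
Ground rent = $1,598.64 annually
Hazard insurance = $1,203.36 annually
Total annual escrow = $13,997.40
Monthly escrow = $13,997.40 ÷ 12 = $1,166.45
Cushion = 2 × $1,166.45 = $2,332.90

$2,332.90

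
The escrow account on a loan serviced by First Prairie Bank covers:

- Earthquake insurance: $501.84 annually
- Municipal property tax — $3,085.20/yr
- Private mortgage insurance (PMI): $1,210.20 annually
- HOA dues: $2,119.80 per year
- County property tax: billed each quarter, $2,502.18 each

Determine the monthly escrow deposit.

Earthquake insurance: $501.84
Municipal property tax: $3,085.20
Private mortgage insurance (PMI): $1,210.20
HOA dues: $2,119.80
County property tax: $2,502.18 × 4 = $10,008.72
Combined annual = $501.84 + $3,085.20 + $1,210.20 + $2,119.80 + $10,008.72 = $16,925.76
Monthly = $16,925.76 ÷ 12 = $1,410.48

$1,410.48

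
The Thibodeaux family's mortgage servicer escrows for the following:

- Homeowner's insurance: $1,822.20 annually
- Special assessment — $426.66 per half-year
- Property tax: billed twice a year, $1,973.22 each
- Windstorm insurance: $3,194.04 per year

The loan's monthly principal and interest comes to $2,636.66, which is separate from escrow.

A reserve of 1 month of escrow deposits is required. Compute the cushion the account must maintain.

$818.00

Homeowner's insurance: $1,822.20/yr
Special assessment: $426.66 × 2 = $853.32/yr
Property tax: $1,973.22 × 2 = $3,946.44/yr
Windstorm insurance: $3,194.04/yr
Combined annual = $9,816.00
Per month = $9,816.00 / 12 = $818.00
Cushion = 1 × $818.00 = $818.00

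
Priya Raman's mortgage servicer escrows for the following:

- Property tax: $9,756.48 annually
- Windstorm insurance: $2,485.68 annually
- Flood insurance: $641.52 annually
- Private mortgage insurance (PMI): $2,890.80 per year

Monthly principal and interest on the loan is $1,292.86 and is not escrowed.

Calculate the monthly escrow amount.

Property tax — $9,756.48 per year
Windstorm insurance — $2,485.68 per year
Flood insurance — $641.52 per year
Private mortgage insurance (PMI) — $2,890.80 per year
Total annual escrow = $9,756.48 + $2,485.68 + $641.52 + $2,890.80 = $15,774.48
Monthly escrow = $15,774.48 / 12 = $1,314.54

$1,314.54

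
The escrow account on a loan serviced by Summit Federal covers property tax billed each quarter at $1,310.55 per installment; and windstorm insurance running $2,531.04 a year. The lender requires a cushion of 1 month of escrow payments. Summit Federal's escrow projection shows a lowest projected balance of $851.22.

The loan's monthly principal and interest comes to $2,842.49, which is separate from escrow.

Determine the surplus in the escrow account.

Property tax: $1,310.55 × 4 = $5,242.20 per year
Windstorm insurance: $2,531.04 per year
Annual escrow total = $7,773.24
Base monthly escrow = $7,773.24 ÷ 12 = $647.77
Required reserve = 1 × $647.77 = $647.77
Excess over cushion: $851.22 − $647.77 = $203.45

$203.45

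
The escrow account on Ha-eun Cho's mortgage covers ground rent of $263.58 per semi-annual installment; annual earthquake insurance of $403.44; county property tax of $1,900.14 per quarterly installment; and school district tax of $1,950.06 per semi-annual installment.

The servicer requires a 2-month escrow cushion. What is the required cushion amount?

Ground rent = $263.58 × 2 = $527.16 per year
Earthquake insurance = $403.44 per year
County property tax = $1,900.14 × 4 = $7,600.56 per year
School district tax = $1,950.06 × 2 = $3,900.12 per year
Total per year = $527.16 + $403.44 + $7,600.56 + $3,900.12 = $12,431.28
Monthly escrow = $12,431.28 ÷ 12 = $1,035.94
Cushion = 2 × $1,035.94 = $2,071.88

$2,071.88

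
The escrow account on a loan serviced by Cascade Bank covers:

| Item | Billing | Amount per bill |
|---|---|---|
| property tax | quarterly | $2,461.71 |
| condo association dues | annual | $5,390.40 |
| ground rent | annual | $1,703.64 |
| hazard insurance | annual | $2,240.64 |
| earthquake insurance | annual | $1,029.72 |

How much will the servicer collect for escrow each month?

Property tax — $2,461.71 × 4 = $9,846.84
Condo association dues — $5,390.40
Ground rent — $1,703.64
Hazard insurance — $2,240.64
Earthquake insurance — $1,029.72
Total annual escrow = $20,211.24
Per month = $20,211.24 / 12 = $1,684.27

$1,684.27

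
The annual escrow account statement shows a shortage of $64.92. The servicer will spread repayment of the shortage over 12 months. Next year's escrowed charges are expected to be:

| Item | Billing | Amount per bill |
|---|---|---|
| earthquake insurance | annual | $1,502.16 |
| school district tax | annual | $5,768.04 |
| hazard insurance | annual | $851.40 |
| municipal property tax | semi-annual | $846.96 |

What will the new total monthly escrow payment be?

Earthquake insurance = $1,502.16
School district tax = $5,768.04
Hazard insurance = $851.40
Municipal property tax = $846.96 × 2 = $1,693.92
Total per year = $1,502.16 + $5,768.04 + $851.40 + $1,693.92 = $9,815.52
Base monthly escrow = $9,815.52 ÷ 12 = $817.96
Monthly shortage recovery: $64.92 / 12 = $5.41
Adjusted monthly = $817.96 + $5.41 = $823.37

$823.37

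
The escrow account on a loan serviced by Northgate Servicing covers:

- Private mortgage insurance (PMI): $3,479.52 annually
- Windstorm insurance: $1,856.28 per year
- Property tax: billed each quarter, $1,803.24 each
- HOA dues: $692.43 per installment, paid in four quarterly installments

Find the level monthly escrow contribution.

Private mortgage insurance (PMI) — $3,479.52 annually
Windstorm insurance — $1,856.28 annually
Property tax — $1,803.24 × 4 = $7,212.96 annually
HOA dues — $692.43 × 4 = $2,769.72 annually
Yearly total = $15,318.48
Monthly = $15,318.48 ÷ 12 = $1,276.54

$1,276.54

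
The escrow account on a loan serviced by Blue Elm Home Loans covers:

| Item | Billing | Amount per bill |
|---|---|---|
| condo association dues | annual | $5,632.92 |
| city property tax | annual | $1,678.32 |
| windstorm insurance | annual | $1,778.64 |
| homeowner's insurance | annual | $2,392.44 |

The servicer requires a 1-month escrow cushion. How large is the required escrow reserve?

$956.86

Condo association dues = $5,632.92/yr
City property tax = $1,678.32/yr
Windstorm insurance = $1,778.64/yr
Homeowner's insurance = $2,392.44/yr
Combined annual = $5,632.92 + $1,678.32 + $1,778.64 + $2,392.44 = $11,482.32
Base monthly escrow = $11,482.32 ÷ 12 = $956.86
Cushion = 1 × $956.86 = $956.86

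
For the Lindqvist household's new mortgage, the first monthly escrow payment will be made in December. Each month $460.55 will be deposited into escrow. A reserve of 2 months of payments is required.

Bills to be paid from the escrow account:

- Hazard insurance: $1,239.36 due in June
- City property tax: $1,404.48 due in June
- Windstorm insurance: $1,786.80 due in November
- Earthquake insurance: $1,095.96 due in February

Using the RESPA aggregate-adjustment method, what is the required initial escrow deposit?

$1,437.05

Cushion = 2 × $460.55 = $921.10
Trial balance (start $0, +$460.55 each month, − disbursements):
  Dec: +$460.55 → $460.55
  Jan: +$460.55 → $921.10
  Feb: +$460.55 − $1,095.96 → $285.69
  Mar: +$460.55 → $746.24
  Apr: +$460.55 → $1,206.79
  May: +$460.55 → $1,667.34
  Jun: +$460.55 − $2,643.84 → -$515.95
  Jul: +$460.55 → -$55.40
  Aug: +$460.55 → $405.15
  Sep: +$460.55 → $865.70
  Oct: +$460.55 → $1,326.25
  Nov: +$460.55 − $1,786.80 → $0.00
Lowest trial balance = -$515.95 (Jun)
Initial deposit = cushion − low point = $921.10 − (-$515.95) = $1,437.05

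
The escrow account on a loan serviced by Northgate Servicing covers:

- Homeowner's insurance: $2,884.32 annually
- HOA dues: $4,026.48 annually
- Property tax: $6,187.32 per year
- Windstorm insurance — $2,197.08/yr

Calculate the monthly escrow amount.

Homeowner's insurance — $2,884.32 annually
HOA dues — $4,026.48 annually
Property tax — $6,187.32 annually
Windstorm insurance — $2,197.08 annually
Total per year = $15,295.20
Monthly = $15,295.20 / 12 = $1,274.60

$1,274.60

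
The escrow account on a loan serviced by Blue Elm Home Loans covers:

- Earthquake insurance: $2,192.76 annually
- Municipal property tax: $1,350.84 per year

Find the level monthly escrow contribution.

Earthquake insurance — $2,192.76 per year
Municipal property tax — $1,350.84 per year
Annual escrow total = $3,543.60
Per month = $3,543.60 / 12 = $295.30

$295.30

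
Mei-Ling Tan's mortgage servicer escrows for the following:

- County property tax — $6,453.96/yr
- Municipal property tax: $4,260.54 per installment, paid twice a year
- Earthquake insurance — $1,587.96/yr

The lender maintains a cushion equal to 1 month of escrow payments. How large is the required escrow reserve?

County property tax = $6,453.96
Municipal property tax = $4,260.54 × 2 = $8,521.08
Earthquake insurance = $1,587.96
Total per year = $6,453.96 + $8,521.08 + $1,587.96 = $16,563.00
Per month = $16,563.00 / 12 = $1,380.25
Cushion = 1 × $1,380.25 = $1,380.25

$1,380.25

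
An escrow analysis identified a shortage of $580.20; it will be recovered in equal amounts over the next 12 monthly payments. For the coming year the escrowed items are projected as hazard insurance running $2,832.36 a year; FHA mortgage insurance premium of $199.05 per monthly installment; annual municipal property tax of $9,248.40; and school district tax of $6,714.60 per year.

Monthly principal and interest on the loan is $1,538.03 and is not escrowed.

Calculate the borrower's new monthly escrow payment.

$1,813.68

Hazard insurance: $2,832.36
FHA mortgage insurance premium: $199.05 × 12 = $2,388.60
Municipal property tax: $9,248.40
School district tax: $6,714.60
Total per year = $21,183.96
Base monthly escrow = $21,183.96 / 12 = $1,765.33
Shortage spread = $580.20 / 12 = $48.35/mo
Adjusted monthly = $1,765.33 + $48.35 = $1,813.68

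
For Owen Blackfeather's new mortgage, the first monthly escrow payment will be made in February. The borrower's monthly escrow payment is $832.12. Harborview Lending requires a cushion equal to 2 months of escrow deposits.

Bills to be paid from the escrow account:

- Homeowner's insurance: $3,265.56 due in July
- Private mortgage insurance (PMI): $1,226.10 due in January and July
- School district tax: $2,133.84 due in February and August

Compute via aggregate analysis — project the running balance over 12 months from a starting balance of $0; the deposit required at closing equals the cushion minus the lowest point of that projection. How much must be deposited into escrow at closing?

$4,598.74

Cushion = 2 × $832.12 = $1,664.24
Trial balance (start $0, +$832.12 each month, − disbursements):
  Feb: +$832.12 − $2,133.84 → -$1,301.72
  Mar: +$832.12 → -$469.60
  Apr: +$832.12 → $362.52
  May: +$832.12 → $1,194.64
  Jun: +$832.12 → $2,026.76
  Jul: +$832.12 − $4,491.66 → -$1,632.78
  Aug: +$832.12 − $2,133.84 → -$2,934.50
  Sep: +$832.12 → -$2,102.38
  Oct: +$832.12 → -$1,270.26
  Nov: +$832.12 → -$438.14
  Dec: +$832.12 → $393.98
  Jan: +$832.12 − $1,226.10 → $0.00
Lowest trial balance = -$2,934.50 (Aug)
Initial deposit = cushion − low point = $1,664.24 − (-$2,934.50) = $4,598.74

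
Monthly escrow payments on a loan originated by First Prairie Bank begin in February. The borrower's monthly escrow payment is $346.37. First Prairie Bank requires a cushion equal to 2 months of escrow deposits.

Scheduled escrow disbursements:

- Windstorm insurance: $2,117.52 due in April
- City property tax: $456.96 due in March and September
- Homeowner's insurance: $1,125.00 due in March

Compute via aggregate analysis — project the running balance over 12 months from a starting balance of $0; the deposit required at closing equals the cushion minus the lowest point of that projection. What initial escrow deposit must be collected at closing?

Cushion = 2 × $346.37 = $692.74
Trial balance (start $0, +$346.37 each month, − disbursements):
  Feb: +$346.37 → $346.37
  Mar: +$346.37 − $1,581.96 → -$889.22
  Apr: +$346.37 − $2,117.52 → -$2,660.37
  May: +$346.37 → -$2,314.00
  Jun: +$346.37 → -$1,967.63
  Jul: +$346.37 → -$1,621.26
  Aug: +$346.37 → -$1,274.89
  Sep: +$346.37 − $456.96 → -$1,385.48
  Oct: +$346.37 → -$1,039.11
  Nov: +$346.37 → -$692.74
  Dec: +$346.37 → -$346.37
  Jan: +$346.37 → $0.00
Lowest trial balance = -$2,660.37 (Apr)
Initial deposit = cushion − low point = $692.74 − (-$2,660.37) = $3,353.11

$3,353.11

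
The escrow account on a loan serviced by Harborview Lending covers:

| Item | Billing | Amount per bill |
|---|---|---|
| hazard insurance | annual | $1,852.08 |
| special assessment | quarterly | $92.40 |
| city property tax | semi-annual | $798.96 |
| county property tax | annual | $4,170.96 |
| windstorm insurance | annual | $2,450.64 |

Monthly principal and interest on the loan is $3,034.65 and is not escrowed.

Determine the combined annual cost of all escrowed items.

$10,441.20

Hazard insurance = $1,852.08/yr
Special assessment = $92.40 × 4 = $369.60/yr
City property tax = $798.96 × 2 = $1,597.92/yr
County property tax = $4,170.96/yr
Windstorm insurance = $2,450.64/yr
Annual escrow total = $10,441.20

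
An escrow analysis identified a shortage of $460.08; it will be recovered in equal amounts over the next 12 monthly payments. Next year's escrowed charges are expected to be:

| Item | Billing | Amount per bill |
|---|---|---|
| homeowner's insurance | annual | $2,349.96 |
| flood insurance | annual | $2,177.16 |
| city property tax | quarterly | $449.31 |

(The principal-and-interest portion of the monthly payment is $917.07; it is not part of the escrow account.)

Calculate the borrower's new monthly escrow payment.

$565.37

Homeowner's insurance: $2,349.96 annually
Flood insurance: $2,177.16 annually
City property tax: $449.31 × 4 = $1,797.24 annually
Yearly total = $2,349.96 + $2,177.16 + $1,797.24 = $6,324.36
Base monthly escrow = $6,324.36 ÷ 12 = $527.03
Monthly shortage recovery: $460.08 ÷ 12 = $38.34
Adjusted monthly = $527.03 + $38.34 = $565.37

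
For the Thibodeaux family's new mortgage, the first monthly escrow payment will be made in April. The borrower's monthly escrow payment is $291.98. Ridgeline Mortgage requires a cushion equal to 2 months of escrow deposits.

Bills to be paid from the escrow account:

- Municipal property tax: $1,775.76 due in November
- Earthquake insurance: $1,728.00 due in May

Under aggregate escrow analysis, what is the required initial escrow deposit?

Cushion = 2 × $291.98 = $583.96
Trial balance (start $0, +$291.98 each month, − disbursements):
  Apr: +$291.98 → $291.98
  May: +$291.98 − $1,728.00 → -$1,144.04
  Jun: +$291.98 → -$852.06
  Jul: +$291.98 → -$560.08
  Aug: +$291.98 → -$268.10
  Sep: +$291.98 → $23.88
  Oct: +$291.98 → $315.86
  Nov: +$291.98 − $1,775.76 → -$1,167.92
  Dec: +$291.98 → -$875.94
  Jan: +$291.98 → -$583.96
  Feb: +$291.98 → -$291.98
  Mar: +$291.98 → $0.00
Lowest trial balance = -$1,167.92 (Nov)
Initial deposit = cushion − low point = $583.96 − (-$1,167.92) = $1,751.88

$1,751.88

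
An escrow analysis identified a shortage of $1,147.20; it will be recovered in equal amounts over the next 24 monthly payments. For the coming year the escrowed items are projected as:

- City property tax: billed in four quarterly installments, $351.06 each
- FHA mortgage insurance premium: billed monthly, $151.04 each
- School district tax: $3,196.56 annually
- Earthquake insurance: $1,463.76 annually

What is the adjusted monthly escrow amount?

City property tax: $351.06 × 4 = $1,404.24/yr
FHA mortgage insurance premium: $151.04 × 12 = $1,812.48/yr
School district tax: $3,196.56/yr
Earthquake insurance: $1,463.76/yr
Annual escrow total = $1,404.24 + $1,812.48 + $3,196.56 + $1,463.76 = $7,877.04
Per month = $7,877.04 / 12 = $656.42
Shortage per month = $1,147.20 ÷ 24 = $47.80
Adjusted monthly = $656.42 + $47.80 = $704.22

$704.22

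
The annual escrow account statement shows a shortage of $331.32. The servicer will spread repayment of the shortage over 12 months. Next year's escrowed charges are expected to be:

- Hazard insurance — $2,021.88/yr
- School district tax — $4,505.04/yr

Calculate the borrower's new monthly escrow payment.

Hazard insurance — $2,021.88
School district tax — $4,505.04
Total annual escrow = $6,526.92
Monthly escrow = $6,526.92 / 12 = $543.91
Shortage spread = $331.32 / 12 = $27.61/mo
New monthly escrow = $543.91 + $27.61 = $571.52

$571.52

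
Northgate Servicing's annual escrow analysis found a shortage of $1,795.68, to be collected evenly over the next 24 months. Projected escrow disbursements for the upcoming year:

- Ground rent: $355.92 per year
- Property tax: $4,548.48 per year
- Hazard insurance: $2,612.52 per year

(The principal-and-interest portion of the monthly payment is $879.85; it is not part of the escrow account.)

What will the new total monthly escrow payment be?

Ground rent = $355.92/yr
Property tax = $4,548.48/yr
Hazard insurance = $2,612.52/yr
Combined annual = $355.92 + $4,548.48 + $2,612.52 = $7,516.92
Monthly = $7,516.92 ÷ 12 = $626.41
Shortage spread = $1,795.68 / 24 = $74.82/mo
New monthly escrow = $626.41 + $74.82 = $701.23

$701.23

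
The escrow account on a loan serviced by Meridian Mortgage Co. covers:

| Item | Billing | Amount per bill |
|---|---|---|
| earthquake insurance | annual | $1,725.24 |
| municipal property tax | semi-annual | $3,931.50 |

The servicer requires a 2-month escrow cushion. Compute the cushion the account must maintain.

$1,598.04

Earthquake insurance: $1,725.24/yr
Municipal property tax: $3,931.50 × 2 = $7,863.00/yr
Combined annual = $1,725.24 + $7,863.00 = $9,588.24
Base monthly escrow = $9,588.24 ÷ 12 = $799.02
Required cushion = 2 × $799.02 = $1,598.04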